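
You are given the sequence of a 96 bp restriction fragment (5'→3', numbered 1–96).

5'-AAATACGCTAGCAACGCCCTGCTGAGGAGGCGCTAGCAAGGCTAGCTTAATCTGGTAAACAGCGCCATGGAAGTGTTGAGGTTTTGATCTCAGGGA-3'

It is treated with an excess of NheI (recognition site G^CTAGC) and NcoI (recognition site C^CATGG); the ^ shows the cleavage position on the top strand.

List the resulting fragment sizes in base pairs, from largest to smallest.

NheI sites (GCTAGC) start at positions 7, 32, 41.
NheI cuts after the first base of each site, so after positions 7, 32, 41.
The NcoI site (CCATGG) starts at position 65.
NcoI cuts after the first base of each site, so after position 65.
Combined cut positions: 7, 32, 41, 65.
Linear molecule, 4 cuts → 5 fragments:
  1–7 → 7 bp
  8–32 → 25 bp
  33–41 → 9 bp
  42–65 → 24 bp
  66–96 → 31 bp
Sorted largest to smallest: 31, 25, 24, 9, 7 bp.

31, 25, 24, 9, 7 bp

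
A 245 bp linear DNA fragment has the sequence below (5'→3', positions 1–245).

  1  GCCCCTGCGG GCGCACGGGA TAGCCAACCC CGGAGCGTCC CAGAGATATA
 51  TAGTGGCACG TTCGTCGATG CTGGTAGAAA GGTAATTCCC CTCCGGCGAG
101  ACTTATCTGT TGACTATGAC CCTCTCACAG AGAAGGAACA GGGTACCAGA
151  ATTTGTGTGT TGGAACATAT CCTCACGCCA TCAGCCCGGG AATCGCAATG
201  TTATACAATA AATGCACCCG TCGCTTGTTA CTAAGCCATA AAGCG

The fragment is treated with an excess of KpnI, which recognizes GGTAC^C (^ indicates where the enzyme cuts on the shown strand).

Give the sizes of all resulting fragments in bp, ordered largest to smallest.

The KpnI site (GGTACC) starts at position 142.
KpnI cuts after base 5 of each site (before the last base), so after position 146.
Linear molecule, 1 cut → 2 fragments:
  1–146 → 146 bp
  147–245 → 99 bp
Sorted largest to smallest: 146, 99 bp.

146, 99 bp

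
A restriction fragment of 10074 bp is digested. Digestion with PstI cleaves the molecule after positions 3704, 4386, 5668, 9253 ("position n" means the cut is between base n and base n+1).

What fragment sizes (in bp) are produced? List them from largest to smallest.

3704, 3585, 1282, 821, 682 bp

Linear molecule, 4 cuts → 5 fragments:
  3704 − 0 = 3704 bp
  4386 − 3704 = 682 bp
  5668 − 4386 = 1282 bp
  9253 − 5668 = 3585 bp
  10074 − 9253 = 821 bp
Sorted largest to smallest: 3704, 3585, 1282, 821, 682 bp.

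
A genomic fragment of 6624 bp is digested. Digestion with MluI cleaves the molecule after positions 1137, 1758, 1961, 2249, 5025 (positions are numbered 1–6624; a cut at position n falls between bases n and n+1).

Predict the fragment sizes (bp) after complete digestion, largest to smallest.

Linear molecule, 5 cuts → 6 fragments:
  1137 − 0 = 1137 bp
  1758 − 1137 = 621 bp
  1961 − 1758 = 203 bp
  2249 − 1961 = 288 bp
  5025 − 2249 = 2776 bp
  6624 − 5025 = 1599 bp
Sorted largest to smallest: 2776, 1599, 1137, 621, 288, 203 bp.

2776, 1599, 1137, 621, 288, 203 bp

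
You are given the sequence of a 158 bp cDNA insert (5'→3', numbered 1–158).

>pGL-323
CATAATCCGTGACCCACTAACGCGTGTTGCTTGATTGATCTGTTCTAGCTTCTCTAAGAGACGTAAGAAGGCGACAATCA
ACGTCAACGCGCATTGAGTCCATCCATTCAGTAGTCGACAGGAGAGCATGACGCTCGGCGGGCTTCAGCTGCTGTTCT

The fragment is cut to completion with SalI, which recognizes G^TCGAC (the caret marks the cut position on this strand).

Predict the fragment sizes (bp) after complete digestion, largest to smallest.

114, 44 bp

The SalI site (GTCGAC) starts at position 114.
SalI cuts after the first base of each site, so after position 114.
Linear molecule, 1 cut → 2 fragments:
  1–114 → 114 bp
  115–158 → 44 bp
Sorted largest to smallest: 114, 44 bp.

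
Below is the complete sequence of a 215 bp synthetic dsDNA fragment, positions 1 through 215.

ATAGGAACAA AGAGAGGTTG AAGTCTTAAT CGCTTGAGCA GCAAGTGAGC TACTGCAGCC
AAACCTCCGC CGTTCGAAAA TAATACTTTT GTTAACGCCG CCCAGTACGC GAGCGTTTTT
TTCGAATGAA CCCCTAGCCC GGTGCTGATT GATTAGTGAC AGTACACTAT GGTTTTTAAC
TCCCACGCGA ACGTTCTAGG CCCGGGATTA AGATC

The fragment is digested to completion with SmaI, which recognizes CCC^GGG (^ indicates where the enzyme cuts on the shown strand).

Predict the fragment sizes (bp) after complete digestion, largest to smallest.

203, 12 bp

The SmaI site (CCCGGG) starts at position 201.
SmaI cuts after base 3 of each site, so after position 203.
Linear molecule, 1 cut → 2 fragments:
  1–203 → 203 bp
  204–215 → 12 bp
Sorted largest to smallest: 203, 12 bp.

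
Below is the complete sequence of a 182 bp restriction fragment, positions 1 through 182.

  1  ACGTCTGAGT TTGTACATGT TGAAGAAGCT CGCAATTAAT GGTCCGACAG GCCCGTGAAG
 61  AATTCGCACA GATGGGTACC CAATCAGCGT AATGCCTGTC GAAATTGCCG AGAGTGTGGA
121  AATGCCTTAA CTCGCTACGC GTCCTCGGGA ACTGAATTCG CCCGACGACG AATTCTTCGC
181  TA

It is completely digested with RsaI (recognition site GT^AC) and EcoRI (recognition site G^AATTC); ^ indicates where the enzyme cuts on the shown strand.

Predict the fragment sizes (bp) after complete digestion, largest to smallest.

77, 46, 17, 16, 14, 12 bp

RsaI sites (GTAC) start at positions 13, 76.
RsaI cuts after base 2 of each site, so after positions 14, 77.
EcoRI sites (GAATTC) start at positions 60, 154, 170.
EcoRI cuts after the first base of each site, so after positions 60, 154, 170.
Combined cut positions: 14, 60, 77, 154, 170.
Linear molecule, 5 cuts → 6 fragments:
  1–14 → 14 bp
  15–60 → 46 bp
  61–77 → 17 bp
  78–154 → 77 bp
  155–170 → 16 bp
  171–182 → 12 bp
Sorted largest to smallest: 77, 46, 17, 16, 14, 12 bp.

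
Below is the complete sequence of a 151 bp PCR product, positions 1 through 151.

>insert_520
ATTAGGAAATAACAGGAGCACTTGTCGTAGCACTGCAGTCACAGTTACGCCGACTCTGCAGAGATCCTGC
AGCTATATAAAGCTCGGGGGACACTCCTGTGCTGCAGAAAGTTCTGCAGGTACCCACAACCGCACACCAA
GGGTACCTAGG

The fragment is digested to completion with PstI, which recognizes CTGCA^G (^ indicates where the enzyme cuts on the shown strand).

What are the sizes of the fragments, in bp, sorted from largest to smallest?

PstI sites (CTGCAG) start at positions 33, 56, 67, 102, 114.
PstI cuts after base 5 of each site (before the last base), so after positions 37, 60, 71, 106, 118.
Linear molecule, 5 cuts → 6 fragments:
  1–37 → 37 bp
  38–60 → 23 bp
  61–71 → 11 bp
  72–106 → 35 bp
  107–118 → 12 bp
  119–151 → 33 bp
Sorted largest to smallest: 37, 35, 33, 23, 12, 11 bp.

37, 35, 33, 23, 12, 11 bp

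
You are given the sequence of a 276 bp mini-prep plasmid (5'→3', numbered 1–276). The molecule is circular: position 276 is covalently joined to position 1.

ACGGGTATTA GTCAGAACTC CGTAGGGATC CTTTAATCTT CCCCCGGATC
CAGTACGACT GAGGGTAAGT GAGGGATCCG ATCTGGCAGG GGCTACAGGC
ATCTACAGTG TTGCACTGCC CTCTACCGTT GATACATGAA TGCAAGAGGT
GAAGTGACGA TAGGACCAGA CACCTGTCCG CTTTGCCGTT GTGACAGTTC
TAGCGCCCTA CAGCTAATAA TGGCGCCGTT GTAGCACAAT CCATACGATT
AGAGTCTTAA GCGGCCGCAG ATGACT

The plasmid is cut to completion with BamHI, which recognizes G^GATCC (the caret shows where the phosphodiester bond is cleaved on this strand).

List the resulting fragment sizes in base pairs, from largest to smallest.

BamHI sites (GGATCC) start at positions 26, 46, 74.
BamHI cuts after the first base of each site, so after positions 26, 46, 74.
Circular molecule, 3 cuts → 3 fragments:
  27–46 → 20 bp
  47–74 → 28 bp
  75–276 then 1–26 → 202 + 26 = 228 bp
Sorted largest to smallest: 228, 28, 20 bp.

228, 28, 20 bp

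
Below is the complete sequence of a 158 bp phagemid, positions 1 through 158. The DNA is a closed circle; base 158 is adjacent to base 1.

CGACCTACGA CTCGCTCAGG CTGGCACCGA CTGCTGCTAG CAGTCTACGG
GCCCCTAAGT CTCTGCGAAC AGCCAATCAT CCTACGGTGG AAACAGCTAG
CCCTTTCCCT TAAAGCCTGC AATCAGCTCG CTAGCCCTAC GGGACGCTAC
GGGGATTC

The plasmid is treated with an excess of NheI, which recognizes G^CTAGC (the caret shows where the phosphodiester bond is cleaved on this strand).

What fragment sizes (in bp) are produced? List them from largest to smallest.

NheI sites (GCTAGC) start at positions 36, 96, 130.
NheI cuts after the first base of each site, so after positions 36, 96, 130.
Circular molecule, 3 cuts → 3 fragments:
  37–96 → 60 bp
  97–130 → 34 bp
  131–158 then 1–36 → 28 + 36 = 64 bp
Sorted largest to smallest: 64, 60, 34 bp.

64, 60, 34 bp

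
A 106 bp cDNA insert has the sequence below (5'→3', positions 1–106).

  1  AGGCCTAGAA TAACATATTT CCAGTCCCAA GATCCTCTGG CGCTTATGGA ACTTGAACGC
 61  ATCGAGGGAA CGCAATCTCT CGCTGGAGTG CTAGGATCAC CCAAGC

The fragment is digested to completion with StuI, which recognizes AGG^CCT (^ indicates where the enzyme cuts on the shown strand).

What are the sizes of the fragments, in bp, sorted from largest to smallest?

103, 3 bp

The StuI site (AGGCCT) starts at position 1.
StuI cuts after base 3 of each site, so after position 3.
Linear molecule, 1 cut → 2 fragments:
  1–3 → 3 bp
  4–106 → 103 bp
Sorted largest to smallest: 103, 3 bp.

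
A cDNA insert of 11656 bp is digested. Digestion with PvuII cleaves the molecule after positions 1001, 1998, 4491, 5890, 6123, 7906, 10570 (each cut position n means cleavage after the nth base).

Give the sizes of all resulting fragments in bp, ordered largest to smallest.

Linear molecule, 7 cuts → 8 fragments:
  1001 − 0 = 1001 bp
  1998 − 1001 = 997 bp
  4491 − 1998 = 2493 bp
  5890 − 4491 = 1399 bp
  6123 − 5890 = 233 bp
  7906 − 6123 = 1783 bp
  10570 − 7906 = 2664 bp
  11656 − 10570 = 1086 bp
Sorted largest to smallest: 2664, 2493, 1783, 1399, 1086, 1001, 997, 233 bp.

2664, 2493, 1783, 1399, 1086, 1001, 997, 233 bp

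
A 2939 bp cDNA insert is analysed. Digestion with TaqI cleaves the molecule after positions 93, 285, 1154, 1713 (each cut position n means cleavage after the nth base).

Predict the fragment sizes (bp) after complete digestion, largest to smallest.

Linear molecule, 4 cuts → 5 fragments:
  93 − 0 = 93 bp
  285 − 93 = 192 bp
  1154 − 285 = 869 bp
  1713 − 1154 = 559 bp
  2939 − 1713 = 1226 bp
Sorted largest to smallest: 1226, 869, 559, 192, 93 bp.

1226, 869, 559, 192, 93 bp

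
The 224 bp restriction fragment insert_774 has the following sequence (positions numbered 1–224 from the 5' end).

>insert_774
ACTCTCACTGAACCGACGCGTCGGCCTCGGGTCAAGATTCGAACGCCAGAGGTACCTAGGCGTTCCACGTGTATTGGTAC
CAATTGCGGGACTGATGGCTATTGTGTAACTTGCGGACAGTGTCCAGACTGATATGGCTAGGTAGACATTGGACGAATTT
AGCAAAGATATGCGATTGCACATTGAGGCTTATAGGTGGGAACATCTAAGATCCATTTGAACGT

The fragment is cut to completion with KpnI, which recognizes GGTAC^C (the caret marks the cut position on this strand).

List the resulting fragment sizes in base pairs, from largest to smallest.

KpnI sites (GGTACC) start at positions 51, 76.
KpnI cuts after base 5 of each site (before the last base), so after positions 55, 80.
Linear molecule, 2 cuts → 3 fragments:
  1–55 → 55 bp
  56–80 → 25 bp
  81–224 → 144 bp
Sorted largest to smallest: 144, 55, 25 bp.

144, 55, 25 bp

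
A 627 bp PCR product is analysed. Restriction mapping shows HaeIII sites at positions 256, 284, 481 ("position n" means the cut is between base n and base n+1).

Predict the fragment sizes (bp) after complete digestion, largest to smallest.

Linear molecule, 3 cuts → 4 fragments:
  256 − 0 = 256 bp
  284 − 256 = 28 bp
  481 − 284 = 197 bp
  627 − 481 = 146 bp
Sorted largest to smallest: 256, 197, 146, 28 bp.

256, 197, 146, 28 bp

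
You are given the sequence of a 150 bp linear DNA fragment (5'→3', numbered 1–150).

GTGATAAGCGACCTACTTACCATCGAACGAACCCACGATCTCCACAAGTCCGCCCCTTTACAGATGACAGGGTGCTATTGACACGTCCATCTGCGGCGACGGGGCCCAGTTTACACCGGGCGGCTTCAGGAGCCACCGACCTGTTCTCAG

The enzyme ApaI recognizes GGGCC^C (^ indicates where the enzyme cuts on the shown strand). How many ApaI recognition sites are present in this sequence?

1

GGGCCC occurs starting at position 102.
ApaI cuts at 1 site.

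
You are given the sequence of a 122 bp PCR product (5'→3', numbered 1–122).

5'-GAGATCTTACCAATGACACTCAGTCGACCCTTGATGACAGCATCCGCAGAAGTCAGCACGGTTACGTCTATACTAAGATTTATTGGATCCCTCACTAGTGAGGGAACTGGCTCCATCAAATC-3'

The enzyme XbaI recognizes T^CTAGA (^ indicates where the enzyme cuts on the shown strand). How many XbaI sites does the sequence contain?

0

No occurrence of TCTAGA is present in the sequence.
XbaI does not cut: 0 sites.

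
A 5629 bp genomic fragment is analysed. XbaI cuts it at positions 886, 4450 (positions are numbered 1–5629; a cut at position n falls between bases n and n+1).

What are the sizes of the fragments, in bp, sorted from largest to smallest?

Linear molecule, 2 cuts → 3 fragments:
  886 − 0 = 886 bp
  4450 − 886 = 3564 bp
  5629 − 4450 = 1179 bp
Sorted largest to smallest: 3564, 1179, 886 bp.

3564, 1179, 886 bp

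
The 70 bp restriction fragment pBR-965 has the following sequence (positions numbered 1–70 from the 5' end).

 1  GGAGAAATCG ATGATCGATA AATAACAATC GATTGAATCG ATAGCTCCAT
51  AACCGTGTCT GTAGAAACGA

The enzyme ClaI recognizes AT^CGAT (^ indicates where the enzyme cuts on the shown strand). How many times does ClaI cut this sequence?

4

ATCGAT occurs starting at positions 7, 14, 28, 37.
ClaI cuts at 4 sites.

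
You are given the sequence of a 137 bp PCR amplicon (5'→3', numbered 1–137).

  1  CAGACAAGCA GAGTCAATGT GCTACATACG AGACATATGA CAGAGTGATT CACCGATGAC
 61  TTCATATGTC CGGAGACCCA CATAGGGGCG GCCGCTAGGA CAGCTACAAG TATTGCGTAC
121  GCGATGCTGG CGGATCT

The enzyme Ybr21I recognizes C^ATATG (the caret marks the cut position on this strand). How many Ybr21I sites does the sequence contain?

CATATG occurs starting at positions 34, 63.
Ybr21I cuts at 2 sites.

2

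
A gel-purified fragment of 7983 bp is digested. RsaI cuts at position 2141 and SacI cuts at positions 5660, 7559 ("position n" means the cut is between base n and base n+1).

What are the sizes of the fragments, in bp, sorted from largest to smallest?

3519, 2141, 1899, 424 bp

Combined cut positions (sorted): 2141, 5660, 7559.
Linear molecule, 3 cuts → 4 fragments:
  2141 − 0 = 2141 bp
  5660 − 2141 = 3519 bp
  7559 − 5660 = 1899 bp
  7983 − 7559 = 424 bp
Sorted largest to smallest: 3519, 2141, 1899, 424 bp.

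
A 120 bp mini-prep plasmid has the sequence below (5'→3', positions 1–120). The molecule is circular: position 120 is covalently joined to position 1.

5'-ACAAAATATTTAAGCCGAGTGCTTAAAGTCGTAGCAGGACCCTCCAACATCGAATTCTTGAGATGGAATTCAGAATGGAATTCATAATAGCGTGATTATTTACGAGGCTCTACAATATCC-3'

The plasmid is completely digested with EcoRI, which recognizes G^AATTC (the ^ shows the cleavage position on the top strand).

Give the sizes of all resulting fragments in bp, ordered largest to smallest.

EcoRI sites (GAATTC) start at positions 52, 66, 78.
EcoRI cuts after the first base of each site, so after positions 52, 66, 78.
Circular molecule, 3 cuts → 3 fragments:
  53–66 → 14 bp
  67–78 → 12 bp
  79–120 then 1–52 → 42 + 52 = 94 bp
Sorted largest to smallest: 94, 14, 12 bp.

94, 14, 12 bp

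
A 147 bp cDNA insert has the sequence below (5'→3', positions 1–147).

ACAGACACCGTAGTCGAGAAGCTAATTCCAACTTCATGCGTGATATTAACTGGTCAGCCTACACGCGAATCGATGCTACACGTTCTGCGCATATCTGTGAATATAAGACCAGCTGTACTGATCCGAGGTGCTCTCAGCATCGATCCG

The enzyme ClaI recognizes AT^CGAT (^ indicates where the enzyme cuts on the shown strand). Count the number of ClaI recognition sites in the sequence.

ATCGAT occurs starting at positions 69, 139.
ClaI cuts at 2 sites.

2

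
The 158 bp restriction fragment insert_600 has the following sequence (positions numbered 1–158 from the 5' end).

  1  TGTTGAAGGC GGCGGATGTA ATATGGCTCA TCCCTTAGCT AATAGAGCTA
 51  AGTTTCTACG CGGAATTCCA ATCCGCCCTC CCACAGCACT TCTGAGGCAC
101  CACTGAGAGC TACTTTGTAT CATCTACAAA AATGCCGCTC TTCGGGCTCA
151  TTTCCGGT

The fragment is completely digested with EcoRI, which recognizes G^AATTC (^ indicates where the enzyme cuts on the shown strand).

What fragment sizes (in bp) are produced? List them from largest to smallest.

The EcoRI site (GAATTC) starts at position 63.
EcoRI cuts after the first base of each site, so after position 63.
Linear molecule, 1 cut → 2 fragments:
  1–63 → 63 bp
  64–158 → 95 bp
Sorted largest to smallest: 95, 63 bp.

95, 63 bp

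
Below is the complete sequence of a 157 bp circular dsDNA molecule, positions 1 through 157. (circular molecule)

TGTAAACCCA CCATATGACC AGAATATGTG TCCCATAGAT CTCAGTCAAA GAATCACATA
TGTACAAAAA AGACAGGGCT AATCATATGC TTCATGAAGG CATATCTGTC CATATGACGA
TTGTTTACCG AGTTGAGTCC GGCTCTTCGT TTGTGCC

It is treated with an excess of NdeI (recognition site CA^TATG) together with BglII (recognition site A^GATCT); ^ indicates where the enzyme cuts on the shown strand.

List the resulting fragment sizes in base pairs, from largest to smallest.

58, 27, 27, 24, 21 bp

NdeI sites (CATATG) start at positions 12, 57, 84, 111.
NdeI cuts after base 2 of each site, so after positions 13, 58, 85, 112.
The BglII site (AGATCT) starts at position 37.
BglII cuts after the first base of each site, so after position 37.
Combined cut positions: 13, 37, 58, 85, 112.
Circular molecule, 5 cuts → 5 fragments:
  14–37 → 24 bp
  38–58 → 21 bp
  59–85 → 27 bp
  86–112 → 27 bp
  113–157 then 1–13 → 45 + 13 = 58 bp
Sorted largest to smallest: 58, 27, 27, 24, 21 bp.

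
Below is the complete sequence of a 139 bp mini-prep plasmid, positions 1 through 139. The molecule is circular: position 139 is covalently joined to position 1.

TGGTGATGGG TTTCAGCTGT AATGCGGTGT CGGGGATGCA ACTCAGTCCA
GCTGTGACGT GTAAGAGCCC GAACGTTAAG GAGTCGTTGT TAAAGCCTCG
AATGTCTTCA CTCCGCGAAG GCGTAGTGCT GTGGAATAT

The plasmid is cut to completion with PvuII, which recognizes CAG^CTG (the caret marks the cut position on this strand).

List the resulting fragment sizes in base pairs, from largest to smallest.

PvuII sites (CAGCTG) start at positions 14, 49.
PvuII cuts after base 3 of each site, so after positions 16, 51.
Circular molecule, 2 cuts → 2 fragments:
  17–51 → 35 bp
  52–139 then 1–16 → 88 + 16 = 104 bp
Sorted largest to smallest: 104, 35 bp.

104, 35 bp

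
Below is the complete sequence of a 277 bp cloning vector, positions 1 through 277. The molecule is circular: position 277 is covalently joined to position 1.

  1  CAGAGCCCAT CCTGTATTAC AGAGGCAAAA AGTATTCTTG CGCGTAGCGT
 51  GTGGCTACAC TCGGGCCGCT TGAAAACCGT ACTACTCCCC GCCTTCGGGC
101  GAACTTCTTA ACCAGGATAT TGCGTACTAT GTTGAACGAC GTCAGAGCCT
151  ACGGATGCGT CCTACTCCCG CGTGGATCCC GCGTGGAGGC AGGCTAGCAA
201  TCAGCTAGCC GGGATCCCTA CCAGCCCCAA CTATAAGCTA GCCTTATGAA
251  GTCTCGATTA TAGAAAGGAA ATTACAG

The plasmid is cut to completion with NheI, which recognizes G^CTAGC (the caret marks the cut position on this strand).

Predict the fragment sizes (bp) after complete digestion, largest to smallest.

233, 33, 11 bp

NheI sites (GCTAGC) start at positions 193, 204, 237.
NheI cuts after the first base of each site, so after positions 193, 204, 237.
Circular molecule, 3 cuts → 3 fragments:
  194–204 → 11 bp
  205–237 → 33 bp
  238–277 then 1–193 → 40 + 193 = 233 bp
Sorted largest to smallest: 233, 33, 11 bp.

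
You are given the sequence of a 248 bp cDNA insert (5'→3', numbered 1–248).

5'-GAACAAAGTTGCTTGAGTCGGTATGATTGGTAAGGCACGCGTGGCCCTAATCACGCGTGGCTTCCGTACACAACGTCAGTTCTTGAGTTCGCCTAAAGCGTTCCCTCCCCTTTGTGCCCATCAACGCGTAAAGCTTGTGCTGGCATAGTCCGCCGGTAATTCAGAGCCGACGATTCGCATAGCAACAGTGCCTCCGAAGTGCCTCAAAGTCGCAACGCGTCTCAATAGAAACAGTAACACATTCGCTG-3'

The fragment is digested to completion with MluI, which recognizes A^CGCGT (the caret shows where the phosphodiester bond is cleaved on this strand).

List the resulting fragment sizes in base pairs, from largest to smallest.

MluI sites (ACGCGT) start at positions 37, 53, 124, 215.
MluI cuts after the first base of each site, so after positions 37, 53, 124, 215.
Linear molecule, 4 cuts → 5 fragments:
  1–37 → 37 bp
  38–53 → 16 bp
  54–124 → 71 bp
  125–215 → 91 bp
  216–248 → 33 bp
Sorted largest to smallest: 91, 71, 37, 33, 16 bp.

91, 71, 37, 33, 16 bp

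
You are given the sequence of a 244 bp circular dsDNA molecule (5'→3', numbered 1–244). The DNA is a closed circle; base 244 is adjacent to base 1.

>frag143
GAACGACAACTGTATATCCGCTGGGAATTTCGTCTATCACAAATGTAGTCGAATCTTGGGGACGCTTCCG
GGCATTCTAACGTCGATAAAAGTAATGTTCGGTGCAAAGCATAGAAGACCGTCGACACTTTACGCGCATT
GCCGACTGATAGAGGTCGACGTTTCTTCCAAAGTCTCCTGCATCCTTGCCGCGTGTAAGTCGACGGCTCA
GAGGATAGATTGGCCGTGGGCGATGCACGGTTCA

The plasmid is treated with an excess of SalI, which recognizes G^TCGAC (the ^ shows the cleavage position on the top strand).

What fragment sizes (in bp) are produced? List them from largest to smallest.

166, 44, 34 bp

SalI sites (GTCGAC) start at positions 121, 155, 199.
SalI cuts after the first base of each site, so after positions 121, 155, 199.
Circular molecule, 3 cuts → 3 fragments:
  122–155 → 34 bp
  156–199 → 44 bp
  200–244 then 1–121 → 45 + 121 = 166 bp
Sorted largest to smallest: 166, 44, 34 bp.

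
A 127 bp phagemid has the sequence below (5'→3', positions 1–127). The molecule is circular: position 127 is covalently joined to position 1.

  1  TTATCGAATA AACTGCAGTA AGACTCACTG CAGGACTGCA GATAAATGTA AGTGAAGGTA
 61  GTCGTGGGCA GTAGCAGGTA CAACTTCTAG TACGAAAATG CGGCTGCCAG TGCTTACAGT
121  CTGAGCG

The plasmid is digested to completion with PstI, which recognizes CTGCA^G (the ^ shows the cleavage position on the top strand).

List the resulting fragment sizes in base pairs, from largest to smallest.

PstI sites (CTGCAG) start at positions 13, 28, 36.
PstI cuts after base 5 of each site (before the last base), so after positions 17, 32, 40.
Circular molecule, 3 cuts → 3 fragments:
  18–32 → 15 bp
  33–40 → 8 bp
  41–127 then 1–17 → 87 + 17 = 104 bp
Sorted largest to smallest: 104, 15, 8 bp.

104, 15, 8 bp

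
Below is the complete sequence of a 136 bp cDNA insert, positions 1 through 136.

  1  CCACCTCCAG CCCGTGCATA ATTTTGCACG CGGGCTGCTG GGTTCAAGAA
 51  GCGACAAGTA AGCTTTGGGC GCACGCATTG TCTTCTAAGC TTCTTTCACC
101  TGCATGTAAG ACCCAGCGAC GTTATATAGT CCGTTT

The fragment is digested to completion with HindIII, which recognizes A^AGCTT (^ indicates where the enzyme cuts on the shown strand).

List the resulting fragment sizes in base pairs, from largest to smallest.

HindIII sites (AAGCTT) start at positions 60, 87.
HindIII cuts after the first base of each site, so after positions 60, 87.
Linear molecule, 2 cuts → 3 fragments:
  1–60 → 60 bp
  61–87 → 27 bp
  88–136 → 49 bp
Sorted largest to smallest: 60, 49, 27 bp.

60, 49, 27 bp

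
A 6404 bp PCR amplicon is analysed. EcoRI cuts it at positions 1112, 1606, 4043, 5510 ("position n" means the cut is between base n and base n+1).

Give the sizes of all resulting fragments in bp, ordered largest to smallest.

2437, 1467, 1112, 894, 494 bp

Linear molecule, 4 cuts → 5 fragments:
  1112 − 0 = 1112 bp
  1606 − 1112 = 494 bp
  4043 − 1606 = 2437 bp
  5510 − 4043 = 1467 bp
  6404 − 5510 = 894 bp
Sorted largest to smallest: 2437, 1467, 1112, 894, 494 bp.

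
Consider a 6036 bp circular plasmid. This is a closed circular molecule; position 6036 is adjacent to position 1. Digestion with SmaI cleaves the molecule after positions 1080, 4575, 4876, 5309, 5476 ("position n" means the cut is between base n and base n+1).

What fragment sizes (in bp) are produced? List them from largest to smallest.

Circular molecule, 5 cuts → 5 fragments:
  4575 − 1080 = 3495 bp
  4876 − 4575 = 301 bp
  5309 − 4876 = 433 bp
  5476 − 5309 = 167 bp
  wrap: 6036 − 5476 + 1080 = 1640 bp
Sorted largest to smallest: 3495, 1640, 433, 301, 167 bp.

3495, 1640, 433, 301, 167 bp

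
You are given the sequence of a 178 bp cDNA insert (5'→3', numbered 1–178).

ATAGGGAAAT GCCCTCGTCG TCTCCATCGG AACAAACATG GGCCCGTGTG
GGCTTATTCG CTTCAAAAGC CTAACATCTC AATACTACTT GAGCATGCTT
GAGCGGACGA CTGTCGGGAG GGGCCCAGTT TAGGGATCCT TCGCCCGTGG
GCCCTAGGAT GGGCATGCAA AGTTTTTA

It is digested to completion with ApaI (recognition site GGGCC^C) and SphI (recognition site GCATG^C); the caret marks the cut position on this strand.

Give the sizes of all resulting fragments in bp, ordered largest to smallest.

ApaI sites (GGGCCC) start at positions 40, 121, 149.
ApaI cuts after base 5 of each site (before the last base), so after positions 44, 125, 153.
SphI sites (GCATGC) start at positions 93, 163.
SphI cuts after base 5 of each site (before the last base), so after positions 97, 167.
Combined cut positions: 44, 97, 125, 153, 167.
Linear molecule, 5 cuts → 6 fragments:
  1–44 → 44 bp
  45–97 → 53 bp
  98–125 → 28 bp
  126–153 → 28 bp
  154–167 → 14 bp
  168–178 → 11 bp
Sorted largest to smallest: 53, 44, 28, 28, 14, 11 bp.

53, 44, 28, 28, 14, 11 bp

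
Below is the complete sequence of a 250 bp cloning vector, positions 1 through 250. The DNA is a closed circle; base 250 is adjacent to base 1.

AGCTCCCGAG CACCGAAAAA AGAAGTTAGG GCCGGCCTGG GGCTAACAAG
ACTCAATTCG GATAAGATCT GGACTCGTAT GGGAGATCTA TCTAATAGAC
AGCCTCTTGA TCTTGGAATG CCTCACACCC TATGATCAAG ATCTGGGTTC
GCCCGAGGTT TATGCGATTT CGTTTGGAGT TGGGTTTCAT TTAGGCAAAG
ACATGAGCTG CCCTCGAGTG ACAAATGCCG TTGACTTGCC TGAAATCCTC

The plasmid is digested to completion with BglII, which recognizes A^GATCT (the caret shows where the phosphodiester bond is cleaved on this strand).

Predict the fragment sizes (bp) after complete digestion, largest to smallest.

BglII sites (AGATCT) start at positions 65, 84, 139.
BglII cuts after the first base of each site, so after positions 65, 84, 139.
Circular molecule, 3 cuts → 3 fragments:
  66–84 → 19 bp
  85–139 → 55 bp
  140–250 then 1–65 → 111 + 65 = 176 bp
Sorted largest to smallest: 176, 55, 19 bp.

176, 55, 19 bp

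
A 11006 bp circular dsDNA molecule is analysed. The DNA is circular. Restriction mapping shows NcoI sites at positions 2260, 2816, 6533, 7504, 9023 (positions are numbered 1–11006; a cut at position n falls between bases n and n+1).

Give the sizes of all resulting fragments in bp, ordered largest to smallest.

4243, 3717, 1519, 971, 556 bp

Circular molecule, 5 cuts → 5 fragments:
  2816 − 2260 = 556 bp
  6533 − 2816 = 3717 bp
  7504 − 6533 = 971 bp
  9023 − 7504 = 1519 bp
  wrap: 11006 − 9023 + 2260 = 4243 bp
Sorted largest to smallest: 4243, 3717, 1519, 971, 556 bp.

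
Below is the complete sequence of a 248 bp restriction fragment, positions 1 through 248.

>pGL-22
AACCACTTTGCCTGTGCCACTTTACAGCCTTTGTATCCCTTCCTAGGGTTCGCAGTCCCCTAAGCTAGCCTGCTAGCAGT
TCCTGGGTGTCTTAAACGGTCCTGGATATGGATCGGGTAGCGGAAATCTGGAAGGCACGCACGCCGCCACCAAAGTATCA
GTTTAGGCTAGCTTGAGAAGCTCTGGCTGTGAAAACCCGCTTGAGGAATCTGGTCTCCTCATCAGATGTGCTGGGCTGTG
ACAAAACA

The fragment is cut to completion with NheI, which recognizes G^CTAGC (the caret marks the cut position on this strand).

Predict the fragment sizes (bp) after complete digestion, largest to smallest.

NheI sites (GCTAGC) start at positions 64, 72, 167.
NheI cuts after the first base of each site, so after positions 64, 72, 167.
Linear molecule, 3 cuts → 4 fragments:
  1–64 → 64 bp
  65–72 → 8 bp
  73–167 → 95 bp
  168–248 → 81 bp
Sorted largest to smallest: 95, 81, 64, 8 bp.

95, 81, 64, 8 bp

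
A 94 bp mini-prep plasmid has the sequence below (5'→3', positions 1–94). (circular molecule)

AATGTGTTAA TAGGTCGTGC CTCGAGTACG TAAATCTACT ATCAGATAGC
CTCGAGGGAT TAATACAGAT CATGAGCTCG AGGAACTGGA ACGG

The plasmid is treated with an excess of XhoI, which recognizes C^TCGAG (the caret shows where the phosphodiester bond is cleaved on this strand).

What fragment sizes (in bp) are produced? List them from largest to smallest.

XhoI sites (CTCGAG) start at positions 21, 51, 77.
XhoI cuts after the first base of each site, so after positions 21, 51, 77.
Circular molecule, 3 cuts → 3 fragments:
  22–51 → 30 bp
  52–77 → 26 bp
  78–94 then 1–21 → 17 + 21 = 38 bp
Sorted largest to smallest: 38, 30, 26 bp.

38, 30, 26 bp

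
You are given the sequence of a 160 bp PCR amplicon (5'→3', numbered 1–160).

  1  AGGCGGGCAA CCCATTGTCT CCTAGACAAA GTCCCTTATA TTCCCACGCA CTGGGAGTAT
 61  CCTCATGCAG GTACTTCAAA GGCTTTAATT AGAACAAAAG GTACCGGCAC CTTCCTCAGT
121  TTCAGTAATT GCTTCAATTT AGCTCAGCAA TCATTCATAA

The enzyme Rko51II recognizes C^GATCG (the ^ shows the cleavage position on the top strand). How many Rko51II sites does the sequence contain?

0

No occurrence of CGATCG is present in the sequence.
Rko51II does not cut: 0 sites.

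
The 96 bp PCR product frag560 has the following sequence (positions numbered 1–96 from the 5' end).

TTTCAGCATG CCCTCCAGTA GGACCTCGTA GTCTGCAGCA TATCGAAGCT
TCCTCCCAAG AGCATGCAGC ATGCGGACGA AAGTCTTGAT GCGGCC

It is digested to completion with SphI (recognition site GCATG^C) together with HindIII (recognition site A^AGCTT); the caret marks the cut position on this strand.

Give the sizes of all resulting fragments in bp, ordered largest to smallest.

SphI sites (GCATGC) start at positions 6, 62, 69.
SphI cuts after base 5 of each site (before the last base), so after positions 10, 66, 73.
The HindIII site (AAGCTT) starts at position 46.
HindIII cuts after the first base of each site, so after position 46.
Combined cut positions: 10, 46, 66, 73.
Linear molecule, 4 cuts → 5 fragments:
  1–10 → 10 bp
  11–46 → 36 bp
  47–66 → 20 bp
  67–73 → 7 bp
  74–96 → 23 bp
Sorted largest to smallest: 36, 23, 20, 10, 7 bp.

36, 23, 20, 10, 7 bp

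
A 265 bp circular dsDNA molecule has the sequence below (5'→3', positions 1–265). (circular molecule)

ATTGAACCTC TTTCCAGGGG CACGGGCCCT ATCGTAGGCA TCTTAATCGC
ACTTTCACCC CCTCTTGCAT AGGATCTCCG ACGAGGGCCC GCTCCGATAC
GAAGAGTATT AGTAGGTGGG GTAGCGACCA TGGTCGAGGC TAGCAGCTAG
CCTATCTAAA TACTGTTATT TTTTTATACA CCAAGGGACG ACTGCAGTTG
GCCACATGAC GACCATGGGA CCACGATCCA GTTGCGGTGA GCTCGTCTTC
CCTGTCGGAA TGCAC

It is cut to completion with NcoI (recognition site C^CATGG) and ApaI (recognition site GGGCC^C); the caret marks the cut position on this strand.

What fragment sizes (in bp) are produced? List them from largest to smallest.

85, 80, 61, 39 bp

NcoI sites (CCATGG) start at positions 128, 213.
NcoI cuts after the first base of each site, so after positions 128, 213.
ApaI sites (GGGCCC) start at positions 24, 85.
ApaI cuts after base 5 of each site (before the last base), so after positions 28, 89.
Combined cut positions: 28, 89, 128, 213.
Circular molecule, 4 cuts → 4 fragments:
  29–89 → 61 bp
  90–128 → 39 bp
  129–213 → 85 bp
  214–265 then 1–28 → 52 + 28 = 80 bp
Sorted largest to smallest: 85, 80, 61, 39 bp.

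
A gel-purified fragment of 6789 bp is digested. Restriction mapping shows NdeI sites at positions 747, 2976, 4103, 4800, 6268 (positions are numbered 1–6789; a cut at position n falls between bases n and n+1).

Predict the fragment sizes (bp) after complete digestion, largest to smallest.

Linear molecule, 5 cuts → 6 fragments:
  747 − 0 = 747 bp
  2976 − 747 = 2229 bp
  4103 − 2976 = 1127 bp
  4800 − 4103 = 697 bp
  6268 − 4800 = 1468 bp
  6789 − 6268 = 521 bp
Sorted largest to smallest: 2229, 1468, 1127, 747, 697, 521 bp.

2229, 1468, 1127, 747, 697, 521 bp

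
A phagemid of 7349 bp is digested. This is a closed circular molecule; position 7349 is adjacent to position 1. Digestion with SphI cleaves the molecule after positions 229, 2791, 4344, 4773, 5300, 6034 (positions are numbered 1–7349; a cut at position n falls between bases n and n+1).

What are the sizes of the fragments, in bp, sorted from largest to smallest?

2562, 1553, 1544, 734, 527, 429 bp

Circular molecule, 6 cuts → 6 fragments:
  2791 − 229 = 2562 bp
  4344 − 2791 = 1553 bp
  4773 − 4344 = 429 bp
  5300 − 4773 = 527 bp
  6034 − 5300 = 734 bp
  wrap: 7349 − 6034 + 229 = 1544 bp
Sorted largest to smallest: 2562, 1553, 1544, 734, 527, 429 bp.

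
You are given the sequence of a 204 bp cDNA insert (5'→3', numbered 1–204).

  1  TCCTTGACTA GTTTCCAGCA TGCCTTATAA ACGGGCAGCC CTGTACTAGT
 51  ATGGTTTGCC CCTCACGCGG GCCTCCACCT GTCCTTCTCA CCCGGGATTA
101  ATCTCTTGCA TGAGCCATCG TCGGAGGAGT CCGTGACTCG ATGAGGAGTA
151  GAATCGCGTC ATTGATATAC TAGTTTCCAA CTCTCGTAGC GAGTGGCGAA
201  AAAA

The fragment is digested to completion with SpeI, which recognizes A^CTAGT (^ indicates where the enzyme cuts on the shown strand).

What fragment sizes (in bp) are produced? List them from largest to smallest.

124, 38, 35, 7 bp

SpeI sites (ACTAGT) start at positions 7, 45, 169.
SpeI cuts after the first base of each site, so after positions 7, 45, 169.
Linear molecule, 3 cuts → 4 fragments:
  1–7 → 7 bp
  8–45 → 38 bp
  46–169 → 124 bp
  170–204 → 35 bp
Sorted largest to smallest: 124, 38, 35, 7 bp.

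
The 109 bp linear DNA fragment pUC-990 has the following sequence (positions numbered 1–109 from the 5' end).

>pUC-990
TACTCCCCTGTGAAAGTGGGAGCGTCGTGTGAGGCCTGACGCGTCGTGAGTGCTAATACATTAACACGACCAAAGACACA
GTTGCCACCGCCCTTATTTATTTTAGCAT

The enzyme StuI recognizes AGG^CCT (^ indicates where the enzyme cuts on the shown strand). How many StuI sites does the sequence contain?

1

AGGCCT occurs starting at position 32.
StuI cuts at 1 site.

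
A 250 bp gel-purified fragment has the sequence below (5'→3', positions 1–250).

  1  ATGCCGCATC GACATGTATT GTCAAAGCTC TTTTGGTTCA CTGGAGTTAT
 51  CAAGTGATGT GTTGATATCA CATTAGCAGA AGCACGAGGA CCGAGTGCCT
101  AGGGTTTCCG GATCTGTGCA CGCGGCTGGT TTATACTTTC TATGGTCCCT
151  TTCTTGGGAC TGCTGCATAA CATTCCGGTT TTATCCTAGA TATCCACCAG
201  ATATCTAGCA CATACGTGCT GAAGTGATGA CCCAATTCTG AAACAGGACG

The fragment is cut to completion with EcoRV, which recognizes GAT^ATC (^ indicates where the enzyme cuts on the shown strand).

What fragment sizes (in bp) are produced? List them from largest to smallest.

EcoRV sites (GATATC) start at positions 64, 189, 200.
EcoRV cuts after base 3 of each site, so after positions 66, 191, 202.
Linear molecule, 3 cuts → 4 fragments:
  1–66 → 66 bp
  67–191 → 125 bp
  192–202 → 11 bp
  203–250 → 48 bp
Sorted largest to smallest: 125, 66, 48, 11 bp.

125, 66, 48, 11 bp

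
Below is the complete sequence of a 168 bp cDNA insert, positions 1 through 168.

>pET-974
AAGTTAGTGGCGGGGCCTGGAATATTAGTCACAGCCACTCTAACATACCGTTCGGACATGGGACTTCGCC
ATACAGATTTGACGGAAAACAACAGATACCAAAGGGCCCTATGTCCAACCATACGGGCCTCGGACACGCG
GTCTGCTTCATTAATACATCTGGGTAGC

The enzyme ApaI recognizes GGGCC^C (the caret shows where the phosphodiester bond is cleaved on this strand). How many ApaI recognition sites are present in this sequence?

1

GGGCCC occurs starting at position 104.
ApaI cuts at 1 site.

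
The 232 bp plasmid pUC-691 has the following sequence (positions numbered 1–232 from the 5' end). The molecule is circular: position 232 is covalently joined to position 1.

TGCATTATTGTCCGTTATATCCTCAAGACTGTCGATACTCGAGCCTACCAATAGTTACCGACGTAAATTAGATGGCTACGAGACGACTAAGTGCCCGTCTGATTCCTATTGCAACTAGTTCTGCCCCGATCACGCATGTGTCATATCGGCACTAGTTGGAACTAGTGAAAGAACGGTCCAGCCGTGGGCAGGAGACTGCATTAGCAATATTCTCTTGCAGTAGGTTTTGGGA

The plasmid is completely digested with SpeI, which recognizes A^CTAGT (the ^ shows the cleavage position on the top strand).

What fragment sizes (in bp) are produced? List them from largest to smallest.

SpeI sites (ACTAGT) start at positions 114, 151, 161.
SpeI cuts after the first base of each site, so after positions 114, 151, 161.
Circular molecule, 3 cuts → 3 fragments:
  115–151 → 37 bp
  152–161 → 10 bp
  162–232 then 1–114 → 71 + 114 = 185 bp
Sorted largest to smallest: 185, 37, 10 bp.

185, 37, 10 bp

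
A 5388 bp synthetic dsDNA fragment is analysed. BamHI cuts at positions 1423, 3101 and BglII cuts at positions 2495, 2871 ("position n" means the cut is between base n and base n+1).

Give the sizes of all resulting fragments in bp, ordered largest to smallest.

Combined cut positions (sorted): 1423, 2495, 2871, 3101.
Linear molecule, 4 cuts → 5 fragments:
  1423 − 0 = 1423 bp
  2495 − 1423 = 1072 bp
  2871 − 2495 = 376 bp
  3101 − 2871 = 230 bp
  5388 − 3101 = 2287 bp
Sorted largest to smallest: 2287, 1423, 1072, 376, 230 bp.

2287, 1423, 1072, 376, 230 bp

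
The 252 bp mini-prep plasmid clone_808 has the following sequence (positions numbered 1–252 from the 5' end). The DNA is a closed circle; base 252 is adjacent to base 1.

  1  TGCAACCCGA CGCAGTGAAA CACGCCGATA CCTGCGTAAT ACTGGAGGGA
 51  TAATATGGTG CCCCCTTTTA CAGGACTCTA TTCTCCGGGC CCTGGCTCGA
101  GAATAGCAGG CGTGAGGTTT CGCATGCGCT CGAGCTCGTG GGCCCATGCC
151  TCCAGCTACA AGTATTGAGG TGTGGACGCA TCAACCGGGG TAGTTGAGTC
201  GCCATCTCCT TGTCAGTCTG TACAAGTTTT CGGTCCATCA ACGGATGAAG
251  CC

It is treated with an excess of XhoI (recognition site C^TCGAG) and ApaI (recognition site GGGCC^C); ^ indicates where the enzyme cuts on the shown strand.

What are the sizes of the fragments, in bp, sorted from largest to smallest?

199, 33, 15, 5 bp

XhoI sites (CTCGAG) start at positions 96, 129.
XhoI cuts after the first base of each site, so after positions 96, 129.
ApaI sites (GGGCCC) start at positions 87, 140.
ApaI cuts after base 5 of each site (before the last base), so after positions 91, 144.
Combined cut positions: 91, 96, 129, 144.
Circular molecule, 4 cuts → 4 fragments:
  92–96 → 5 bp
  97–129 → 33 bp
  130–144 → 15 bp
  145–252 then 1–91 → 108 + 91 = 199 bp
Sorted largest to smallest: 199, 33, 15, 5 bp.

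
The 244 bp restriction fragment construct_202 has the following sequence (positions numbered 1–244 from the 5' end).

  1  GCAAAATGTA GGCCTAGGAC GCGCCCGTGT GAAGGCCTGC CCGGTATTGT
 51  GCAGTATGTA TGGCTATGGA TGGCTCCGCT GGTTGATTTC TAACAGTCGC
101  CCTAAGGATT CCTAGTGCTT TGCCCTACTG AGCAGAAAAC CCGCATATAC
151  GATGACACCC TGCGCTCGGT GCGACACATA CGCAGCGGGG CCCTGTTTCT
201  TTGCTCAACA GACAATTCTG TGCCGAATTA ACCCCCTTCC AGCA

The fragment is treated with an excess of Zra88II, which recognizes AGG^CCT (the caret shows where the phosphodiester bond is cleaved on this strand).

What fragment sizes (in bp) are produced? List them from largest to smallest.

Zra88II sites (AGGCCT) start at positions 10, 33.
Zra88II cuts after base 3 of each site, so after positions 12, 35.
Linear molecule, 2 cuts → 3 fragments:
  1–12 → 12 bp
  13–35 → 23 bp
  36–244 → 209 bp
Sorted largest to smallest: 209, 23, 12 bp.

209, 23, 12 bp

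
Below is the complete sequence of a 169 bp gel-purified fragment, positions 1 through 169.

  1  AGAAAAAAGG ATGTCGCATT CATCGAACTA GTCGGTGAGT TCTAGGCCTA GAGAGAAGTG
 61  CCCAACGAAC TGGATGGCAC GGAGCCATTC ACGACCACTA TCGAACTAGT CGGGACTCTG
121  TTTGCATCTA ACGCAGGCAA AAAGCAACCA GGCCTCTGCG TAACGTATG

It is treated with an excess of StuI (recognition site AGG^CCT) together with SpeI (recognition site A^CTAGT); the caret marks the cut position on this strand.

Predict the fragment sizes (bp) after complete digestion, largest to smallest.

59, 47, 27, 19, 17 bp

StuI sites (AGGCCT) start at positions 44, 150.
StuI cuts after base 3 of each site, so after positions 46, 152.
SpeI sites (ACTAGT) start at positions 27, 105.
SpeI cuts after the first base of each site, so after positions 27, 105.
Combined cut positions: 27, 46, 105, 152.
Linear molecule, 4 cuts → 5 fragments:
  1–27 → 27 bp
  28–46 → 19 bp
  47–105 → 59 bp
  106–152 → 47 bp
  153–169 → 17 bp
Sorted largest to smallest: 59, 47, 27, 19, 17 bp.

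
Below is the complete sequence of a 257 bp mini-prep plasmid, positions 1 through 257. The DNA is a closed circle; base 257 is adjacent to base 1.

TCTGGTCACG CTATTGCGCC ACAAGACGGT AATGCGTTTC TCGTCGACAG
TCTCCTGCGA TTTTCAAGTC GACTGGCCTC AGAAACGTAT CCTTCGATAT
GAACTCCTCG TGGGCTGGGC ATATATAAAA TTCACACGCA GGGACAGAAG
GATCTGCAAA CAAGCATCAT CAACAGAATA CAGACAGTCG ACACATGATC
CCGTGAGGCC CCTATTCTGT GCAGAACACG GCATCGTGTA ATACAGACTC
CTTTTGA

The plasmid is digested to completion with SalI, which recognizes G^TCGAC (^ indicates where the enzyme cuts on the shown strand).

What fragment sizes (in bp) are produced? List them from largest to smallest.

SalI sites (GTCGAC) start at positions 43, 68, 187.
SalI cuts after the first base of each site, so after positions 43, 68, 187.
Circular molecule, 3 cuts → 3 fragments:
  44–68 → 25 bp
  69–187 → 119 bp
  188–257 then 1–43 → 70 + 43 = 113 bp
Sorted largest to smallest: 119, 113, 25 bp.

119, 113, 25 bp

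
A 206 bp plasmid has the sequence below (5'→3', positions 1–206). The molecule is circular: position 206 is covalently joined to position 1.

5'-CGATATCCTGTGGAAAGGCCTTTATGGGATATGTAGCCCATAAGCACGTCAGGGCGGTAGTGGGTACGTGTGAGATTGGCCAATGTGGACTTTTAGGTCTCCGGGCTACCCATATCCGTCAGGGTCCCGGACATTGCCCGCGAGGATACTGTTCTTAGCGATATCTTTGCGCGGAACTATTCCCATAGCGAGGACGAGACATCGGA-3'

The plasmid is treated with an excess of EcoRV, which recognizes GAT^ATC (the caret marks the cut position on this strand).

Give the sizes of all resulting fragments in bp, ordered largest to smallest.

158, 48 bp

EcoRV sites (GATATC) start at positions 2, 160.
EcoRV cuts after base 3 of each site, so after positions 4, 162.
Circular molecule, 2 cuts → 2 fragments:
  5–162 → 158 bp
  163–206 then 1–4 → 44 + 4 = 48 bp
Sorted largest to smallest: 158, 48 bp.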